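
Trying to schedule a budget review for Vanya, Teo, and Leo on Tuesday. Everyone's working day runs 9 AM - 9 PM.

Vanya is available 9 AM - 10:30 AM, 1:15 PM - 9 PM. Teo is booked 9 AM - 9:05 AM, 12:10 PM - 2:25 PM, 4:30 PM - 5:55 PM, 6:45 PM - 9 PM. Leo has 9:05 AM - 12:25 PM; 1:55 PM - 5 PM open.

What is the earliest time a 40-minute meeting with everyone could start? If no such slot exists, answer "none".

Vanya free: 09:00-10:30, 13:15-21:00.
Teo free: 09:05-12:10, 14:25-16:30, 17:55-18:45 (invert busy blocks within the working day).
Leo free: 09:05-12:25, 13:55-17:00.
Vanya ∩ Teo: 09:05-10:30, 14:25-16:30, 17:55-18:45.
Vanya ∩ Teo ∩ Leo: 09:05-10:30, 14:25-16:30.
The first common window of at least 40 minutes is 09:05-10:30, so the earliest start is 09:05.

09:05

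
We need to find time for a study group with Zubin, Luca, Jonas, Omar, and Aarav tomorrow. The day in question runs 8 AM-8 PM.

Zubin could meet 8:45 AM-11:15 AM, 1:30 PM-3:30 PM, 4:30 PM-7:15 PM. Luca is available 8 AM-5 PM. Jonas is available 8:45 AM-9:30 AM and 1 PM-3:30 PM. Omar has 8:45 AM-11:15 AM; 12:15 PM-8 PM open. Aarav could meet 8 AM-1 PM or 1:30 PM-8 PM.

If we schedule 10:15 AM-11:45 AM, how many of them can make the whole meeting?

Luca and Aarav can make the full 10:15-11:45 slot — that's 2.

2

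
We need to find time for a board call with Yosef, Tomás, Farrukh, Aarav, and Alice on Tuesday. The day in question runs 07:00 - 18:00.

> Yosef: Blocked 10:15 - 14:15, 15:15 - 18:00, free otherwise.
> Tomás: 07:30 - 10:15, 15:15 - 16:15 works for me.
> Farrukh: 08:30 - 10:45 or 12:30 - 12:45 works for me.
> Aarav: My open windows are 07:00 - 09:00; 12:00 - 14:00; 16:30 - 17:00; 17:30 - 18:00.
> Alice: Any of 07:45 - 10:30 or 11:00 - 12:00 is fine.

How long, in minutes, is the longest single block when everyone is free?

30

Yosef free: 07:00-10:15, 14:15-15:15 (invert busy blocks within the working day).
Tomás free: 07:30-10:15, 15:15-16:15.
Farrukh free: 08:30-10:45, 12:30-12:45.
Aarav free: 07:00-09:00, 12:00-14:00, 16:30-17:00, 17:30-18:00.
Alice free: 07:45-10:30, 11:00-12:00.
Yosef ∩ Tomás: 07:30-10:15.
Yosef ∩ Tomás ∩ Farrukh: 08:30-10:15.
Yosef ∩ Tomás ∩ Farrukh ∩ Aarav: 08:30-09:00.
Yosef ∩ Tomás ∩ Farrukh ∩ Aarav ∩ Alice: 08:30-09:00.
The longest is 08:30-09:00 at 30 minutes.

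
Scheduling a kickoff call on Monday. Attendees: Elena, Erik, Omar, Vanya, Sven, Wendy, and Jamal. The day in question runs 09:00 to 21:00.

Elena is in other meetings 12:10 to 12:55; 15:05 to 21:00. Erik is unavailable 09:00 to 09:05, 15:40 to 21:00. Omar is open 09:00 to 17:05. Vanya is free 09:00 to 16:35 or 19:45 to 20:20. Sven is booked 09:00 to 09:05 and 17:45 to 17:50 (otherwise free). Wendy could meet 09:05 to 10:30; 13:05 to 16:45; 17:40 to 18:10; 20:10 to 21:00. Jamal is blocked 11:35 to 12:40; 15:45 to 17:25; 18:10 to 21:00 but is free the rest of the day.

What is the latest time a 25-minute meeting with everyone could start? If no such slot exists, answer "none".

14:40

Elena free: 09:00-12:10, 12:55-15:05 (invert busy blocks within the working day).
Erik free: 09:05-15:40 (invert busy blocks within the working day).
Omar free: 09:00-17:05.
Vanya free: 09:00-16:35, 19:45-20:20.
Sven free: 09:05-17:45, 17:50-21:00 (invert busy blocks within the working day).
Wendy free: 09:05-10:30, 13:05-16:45, 17:40-18:10, 20:10-21:00.
Jamal free: 09:00-11:35, 12:40-15:45, 17:25-18:10 (invert busy blocks within the working day).
Elena ∩ Erik: 09:05-12:10, 12:55-15:05.
Elena ∩ Erik ∩ Omar: 09:05-12:10, 12:55-15:05.
Elena ∩ Erik ∩ Omar ∩ Vanya: 09:05-12:10, 12:55-15:05.
Elena ∩ Erik ∩ Omar ∩ Vanya ∩ Sven: 09:05-12:10, 12:55-15:05.
Elena ∩ Erik ∩ Omar ∩ Vanya ∩ Sven ∩ Wendy: 09:05-10:30, 13:05-15:05.
Elena ∩ Erik ∩ Omar ∩ Vanya ∩ Sven ∩ Wendy ∩ Jamal: 09:05-10:30, 13:05-15:05.
So the common availability across everyone is 09:05-10:30, 13:05-15:05.
The last common window of at least 25 minutes is 13:05-15:05; a 25-minute meeting can start as late as 14:40 and still end by 15:05.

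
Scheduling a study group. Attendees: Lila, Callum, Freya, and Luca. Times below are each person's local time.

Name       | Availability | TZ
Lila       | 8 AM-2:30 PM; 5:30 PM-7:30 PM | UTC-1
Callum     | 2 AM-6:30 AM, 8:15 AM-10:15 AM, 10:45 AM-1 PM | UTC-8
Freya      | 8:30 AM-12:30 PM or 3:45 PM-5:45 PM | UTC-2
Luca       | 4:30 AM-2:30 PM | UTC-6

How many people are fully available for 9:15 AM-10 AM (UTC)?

Lila in UTC: 09:00-15:30, 18:30-20:30 (add 1h to convert from UTC-1).
Callum in UTC: 10:00-14:30, 16:15-18:15, 18:45-21:00 (add 8h to convert from UTC-8).
Freya in UTC: 10:30-14:30, 17:45-19:45 (add 2h to convert from UTC-2).
Luca in UTC: 10:30-20:30 (add 6h to convert from UTC-6).
Lila can make the full 09:15-10:00 slot — that's 1.

1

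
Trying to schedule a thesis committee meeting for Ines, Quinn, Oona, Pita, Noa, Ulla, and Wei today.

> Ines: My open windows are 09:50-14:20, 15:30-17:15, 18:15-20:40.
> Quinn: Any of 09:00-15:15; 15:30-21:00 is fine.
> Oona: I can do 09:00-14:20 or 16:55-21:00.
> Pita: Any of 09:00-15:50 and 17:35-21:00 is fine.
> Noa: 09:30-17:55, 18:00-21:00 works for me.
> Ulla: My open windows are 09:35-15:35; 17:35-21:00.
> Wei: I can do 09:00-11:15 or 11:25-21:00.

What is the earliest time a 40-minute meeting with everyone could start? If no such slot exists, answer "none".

09:50

Ines ∩ Quinn: 09:50-14:20, 15:30-17:15, 18:15-20:40.
Ines ∩ Quinn ∩ Oona: 09:50-14:20, 16:55-17:15, 18:15-20:40.
Ines ∩ Quinn ∩ Oona ∩ Pita: 09:50-14:20, 18:15-20:40.
Ines ∩ Quinn ∩ Oona ∩ Pita ∩ Noa: 09:50-14:20, 18:15-20:40.
Ines ∩ Quinn ∩ Oona ∩ Pita ∩ Noa ∩ Ulla: 09:50-14:20, 18:15-20:40.
Ines ∩ Quinn ∩ Oona ∩ Pita ∩ Noa ∩ Ulla ∩ Wei: 09:50-11:15, 11:25-14:20, 18:15-20:40.
The first common window of at least 40 minutes is 09:50-11:15, so the earliest start is 09:50.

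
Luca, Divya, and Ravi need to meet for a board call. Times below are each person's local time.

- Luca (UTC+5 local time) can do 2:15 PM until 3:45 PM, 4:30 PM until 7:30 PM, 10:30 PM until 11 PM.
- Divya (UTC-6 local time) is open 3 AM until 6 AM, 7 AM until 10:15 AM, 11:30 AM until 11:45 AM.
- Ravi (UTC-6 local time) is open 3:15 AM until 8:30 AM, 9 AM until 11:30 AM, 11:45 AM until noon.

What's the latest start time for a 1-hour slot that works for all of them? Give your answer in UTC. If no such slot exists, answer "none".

Luca in UTC: 09:15-10:45, 11:30-14:30, 17:30-18:00 (subtract 5h to convert from UTC+5).
Divya in UTC: 09:00-12:00, 13:00-16:15, 17:30-17:45 (add 6h to convert from UTC-6).
Ravi in UTC: 09:15-14:30, 15:00-17:30, 17:45-18:00 (add 6h to convert from UTC-6).
Luca ∩ Divya: 09:15-10:45, 11:30-12:00, 13:00-14:30, 17:30-17:45.
Luca ∩ Divya ∩ Ravi: 09:15-10:45, 11:30-12:00, 13:00-14:30.
The last common window of at least 60 minutes is 13:00-14:30; a 60-minute meeting can start as late as 13:30 and still end by 14:30.

13:30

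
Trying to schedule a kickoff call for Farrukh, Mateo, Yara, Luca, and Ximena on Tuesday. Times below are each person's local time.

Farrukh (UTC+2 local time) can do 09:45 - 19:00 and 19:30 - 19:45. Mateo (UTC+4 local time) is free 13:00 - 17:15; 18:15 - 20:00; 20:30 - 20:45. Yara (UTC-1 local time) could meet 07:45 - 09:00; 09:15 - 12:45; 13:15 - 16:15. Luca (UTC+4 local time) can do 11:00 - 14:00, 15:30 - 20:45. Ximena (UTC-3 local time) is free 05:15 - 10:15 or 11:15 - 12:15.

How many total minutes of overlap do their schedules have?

225

Farrukh in UTC: 07:45-17:00, 17:30-17:45 (subtract 2h to convert from UTC+2).
Mateo in UTC: 09:00-13:15, 14:15-16:00, 16:30-16:45 (subtract 4h to convert from UTC+4).
Yara in UTC: 08:45-10:00, 10:15-13:45, 14:15-17:15 (add 1h to convert from UTC-1).
Luca in UTC: 07:00-10:00, 11:30-16:45 (subtract 4h to convert from UTC+4).
Ximena in UTC: 08:15-13:15, 14:15-15:15 (add 3h to convert from UTC-3).
Farrukh ∩ Mateo: 09:00-13:15, 14:15-16:00, 16:30-16:45.
Farrukh ∩ Mateo ∩ Yara: 09:00-10:00, 10:15-13:15, 14:15-16:00, 16:30-16:45.
Farrukh ∩ Mateo ∩ Yara ∩ Luca: 09:00-10:00, 11:30-13:15, 14:15-16:00, 16:30-16:45.
Farrukh ∩ Mateo ∩ Yara ∩ Luca ∩ Ximena: 09:00-10:00, 11:30-13:15, 14:15-15:15.
So the common availability across everyone is 09:00-10:00, 11:30-13:15, 14:15-15:15.
Summing the common windows: 60 + 105 + 60 = 225 minutes.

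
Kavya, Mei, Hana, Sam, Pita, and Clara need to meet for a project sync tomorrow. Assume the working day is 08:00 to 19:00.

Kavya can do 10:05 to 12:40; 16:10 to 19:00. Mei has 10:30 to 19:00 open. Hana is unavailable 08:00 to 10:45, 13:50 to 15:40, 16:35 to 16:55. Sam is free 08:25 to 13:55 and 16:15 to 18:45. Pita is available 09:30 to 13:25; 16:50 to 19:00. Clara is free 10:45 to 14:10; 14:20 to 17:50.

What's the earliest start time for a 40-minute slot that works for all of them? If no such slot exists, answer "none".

Kavya free: 10:05-12:40, 16:10-19:00.
Mei free: 10:30-19:00.
Hana free: 10:45-13:50, 15:40-16:35, 16:55-19:00 (invert busy blocks within the working day).
Sam free: 08:25-13:55, 16:15-18:45.
Pita free: 09:30-13:25, 16:50-19:00.
Clara free: 10:45-14:10, 14:20-17:50.
Kavya ∩ Mei: 10:30-12:40, 16:10-19:00.
Kavya ∩ Mei ∩ Hana: 10:45-12:40, 16:10-16:35, 16:55-19:00.
Kavya ∩ Mei ∩ Hana ∩ Sam: 10:45-12:40, 16:15-16:35, 16:55-18:45.
Kavya ∩ Mei ∩ Hana ∩ Sam ∩ Pita: 10:45-12:40, 16:55-18:45.
Kavya ∩ Mei ∩ Hana ∩ Sam ∩ Pita ∩ Clara: 10:45-12:40, 16:55-17:50.
The first common window of at least 40 minutes is 10:45-12:40, so the earliest start is 10:45.

10:45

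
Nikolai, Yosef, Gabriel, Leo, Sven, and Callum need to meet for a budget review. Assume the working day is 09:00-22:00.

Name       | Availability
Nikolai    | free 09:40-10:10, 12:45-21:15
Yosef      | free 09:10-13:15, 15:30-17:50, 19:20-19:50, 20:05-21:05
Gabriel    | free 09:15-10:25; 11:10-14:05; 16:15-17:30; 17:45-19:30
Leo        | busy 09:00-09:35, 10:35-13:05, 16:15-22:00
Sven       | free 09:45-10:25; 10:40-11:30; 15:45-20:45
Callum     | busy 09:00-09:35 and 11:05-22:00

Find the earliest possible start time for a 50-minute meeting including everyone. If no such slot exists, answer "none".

Nikolai free: 09:40-10:10, 12:45-21:15.
Yosef free: 09:10-13:15, 15:30-17:50, 19:20-19:50, 20:05-21:05.
Gabriel free: 09:15-10:25, 11:10-14:05, 16:15-17:30, 17:45-19:30.
Leo free: 09:35-10:35, 13:05-16:15 (invert busy blocks within the working day).
Sven free: 09:45-10:25, 10:40-11:30, 15:45-20:45.
Callum free: 09:35-11:05 (invert busy blocks within the working day).
Nikolai ∩ Yosef: 09:40-10:10, 12:45-13:15, 15:30-17:50, 19:20-19:50, 20:05-21:05.
Nikolai ∩ Yosef ∩ Gabriel: 09:40-10:10, 12:45-13:15, 16:15-17:30, 17:45-17:50, 19:20-19:30.
Nikolai ∩ Yosef ∩ Gabriel ∩ Leo: 09:40-10:10, 13:05-13:15.
Nikolai ∩ Yosef ∩ Gabriel ∩ Leo ∩ Sven: 09:45-10:10.
Nikolai ∩ Yosef ∩ Gabriel ∩ Leo ∩ Sven ∩ Callum: 09:45-10:10.
No common window is at least 50 minutes long.

none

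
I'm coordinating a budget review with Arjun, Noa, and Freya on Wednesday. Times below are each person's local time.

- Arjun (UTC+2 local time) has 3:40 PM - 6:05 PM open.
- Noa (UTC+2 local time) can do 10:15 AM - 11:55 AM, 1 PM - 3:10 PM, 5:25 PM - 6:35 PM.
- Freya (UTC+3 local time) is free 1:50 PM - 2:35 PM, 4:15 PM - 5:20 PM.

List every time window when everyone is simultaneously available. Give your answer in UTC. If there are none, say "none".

none

Arjun in UTC: 13:40-16:05 (subtract 2h to convert from UTC+2).
Noa in UTC: 08:15-09:55, 11:00-13:10, 15:25-16:35 (subtract 2h to convert from UTC+2).
Freya in UTC: 10:50-11:35, 13:15-14:20 (subtract 3h to convert from UTC+3).
Arjun ∩ Noa: 15:25-16:05.
Arjun ∩ Noa ∩ Freya: ∅.
There is no time when everyone is free.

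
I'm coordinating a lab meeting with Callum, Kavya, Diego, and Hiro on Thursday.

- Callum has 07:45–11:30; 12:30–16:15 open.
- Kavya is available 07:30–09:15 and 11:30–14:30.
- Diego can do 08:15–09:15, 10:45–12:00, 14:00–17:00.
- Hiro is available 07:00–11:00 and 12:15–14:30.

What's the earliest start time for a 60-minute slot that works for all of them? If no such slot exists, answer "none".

08:15

Callum ∩ Kavya: 07:45-09:15, 12:30-14:30.
Callum ∩ Kavya ∩ Diego: 08:15-09:15, 14:00-14:30.
Callum ∩ Kavya ∩ Diego ∩ Hiro: 08:15-09:15, 14:00-14:30.
The first common window of at least 60 minutes is 08:15-09:15, so the earliest start is 08:15.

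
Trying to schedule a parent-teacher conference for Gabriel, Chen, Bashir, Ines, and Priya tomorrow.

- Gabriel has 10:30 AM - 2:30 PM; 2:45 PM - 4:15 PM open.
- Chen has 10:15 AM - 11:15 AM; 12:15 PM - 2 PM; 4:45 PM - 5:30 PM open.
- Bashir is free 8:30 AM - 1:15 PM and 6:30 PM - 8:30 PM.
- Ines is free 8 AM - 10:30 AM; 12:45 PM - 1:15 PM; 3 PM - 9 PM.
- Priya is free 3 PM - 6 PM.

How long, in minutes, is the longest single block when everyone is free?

Gabriel ∩ Chen: 10:30-11:15, 12:15-14:00.
Gabriel ∩ Chen ∩ Bashir: 10:30-11:15, 12:15-13:15.
Gabriel ∩ Chen ∩ Bashir ∩ Ines: 12:45-13:15.
Gabriel ∩ Chen ∩ Bashir ∩ Ines ∩ Priya: ∅.
There is no time when everyone is free.
No common window exists, so the longest block is 0 minutes.

0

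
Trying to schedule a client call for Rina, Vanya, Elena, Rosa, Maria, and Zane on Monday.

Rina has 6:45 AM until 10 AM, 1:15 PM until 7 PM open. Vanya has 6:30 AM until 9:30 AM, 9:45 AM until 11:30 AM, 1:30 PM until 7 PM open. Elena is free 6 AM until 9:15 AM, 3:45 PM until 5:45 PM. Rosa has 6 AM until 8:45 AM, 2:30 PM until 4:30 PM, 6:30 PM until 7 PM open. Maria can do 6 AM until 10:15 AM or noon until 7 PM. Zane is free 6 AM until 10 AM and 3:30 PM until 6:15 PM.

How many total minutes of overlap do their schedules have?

165

Rina ∩ Vanya: 06:45-09:30, 09:45-10:00, 13:30-19:00.
Rina ∩ Vanya ∩ Elena: 06:45-09:15, 15:45-17:45.
Rina ∩ Vanya ∩ Elena ∩ Rosa: 06:45-08:45, 15:45-16:30.
Rina ∩ Vanya ∩ Elena ∩ Rosa ∩ Maria: 06:45-08:45, 15:45-16:30.
Rina ∩ Vanya ∩ Elena ∩ Rosa ∩ Maria ∩ Zane: 06:45-08:45, 15:45-16:30.
So the common availability across everyone is 06:45-08:45, 15:45-16:30.
Summing the common windows: 120 + 45 = 165 minutes.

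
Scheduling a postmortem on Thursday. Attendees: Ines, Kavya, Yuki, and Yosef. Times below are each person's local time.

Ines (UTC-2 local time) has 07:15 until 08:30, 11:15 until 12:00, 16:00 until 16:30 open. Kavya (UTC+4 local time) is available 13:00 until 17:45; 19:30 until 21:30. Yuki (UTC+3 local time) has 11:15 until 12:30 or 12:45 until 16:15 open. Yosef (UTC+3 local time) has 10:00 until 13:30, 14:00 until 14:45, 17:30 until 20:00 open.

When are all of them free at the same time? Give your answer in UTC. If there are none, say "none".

09:15-09:30, 09:45-10:30

Ines in UTC: 09:15-10:30, 13:15-14:00, 18:00-18:30 (add 2h to convert from UTC-2).
Kavya in UTC: 09:00-13:45, 15:30-17:30 (subtract 4h to convert from UTC+4).
Yuki in UTC: 08:15-09:30, 09:45-13:15 (subtract 3h to convert from UTC+3).
Yosef in UTC: 07:00-10:30, 11:00-11:45, 14:30-17:00 (subtract 3h to convert from UTC+3).
Ines ∩ Kavya: 09:15-10:30, 13:15-13:45.
Ines ∩ Kavya ∩ Yuki: 09:15-09:30, 09:45-10:30.
Ines ∩ Kavya ∩ Yuki ∩ Yosef: 09:15-09:30, 09:45-10:30.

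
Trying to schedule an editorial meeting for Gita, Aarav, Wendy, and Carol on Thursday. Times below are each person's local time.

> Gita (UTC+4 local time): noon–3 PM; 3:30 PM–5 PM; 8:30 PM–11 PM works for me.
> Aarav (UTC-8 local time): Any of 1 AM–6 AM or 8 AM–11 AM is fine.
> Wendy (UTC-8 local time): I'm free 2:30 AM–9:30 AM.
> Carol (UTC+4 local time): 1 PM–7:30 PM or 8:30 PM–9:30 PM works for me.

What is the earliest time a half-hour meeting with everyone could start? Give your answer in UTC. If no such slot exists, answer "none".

Gita in UTC: 08:00-11:00, 11:30-13:00, 16:30-19:00 (subtract 4h to convert from UTC+4).
Aarav in UTC: 09:00-14:00, 16:00-19:00 (add 8h to convert from UTC-8).
Wendy in UTC: 10:30-17:30 (add 8h to convert from UTC-8).
Carol in UTC: 09:00-15:30, 16:30-17:30 (subtract 4h to convert from UTC+4).
Gita ∩ Aarav: 09:00-11:00, 11:30-13:00, 16:30-19:00.
Gita ∩ Aarav ∩ Wendy: 10:30-11:00, 11:30-13:00, 16:30-17:30.
Gita ∩ Aarav ∩ Wendy ∩ Carol: 10:30-11:00, 11:30-13:00, 16:30-17:30.
The first common window of at least 30 minutes is 10:30-11:00, so the earliest start is 10:30.

10:30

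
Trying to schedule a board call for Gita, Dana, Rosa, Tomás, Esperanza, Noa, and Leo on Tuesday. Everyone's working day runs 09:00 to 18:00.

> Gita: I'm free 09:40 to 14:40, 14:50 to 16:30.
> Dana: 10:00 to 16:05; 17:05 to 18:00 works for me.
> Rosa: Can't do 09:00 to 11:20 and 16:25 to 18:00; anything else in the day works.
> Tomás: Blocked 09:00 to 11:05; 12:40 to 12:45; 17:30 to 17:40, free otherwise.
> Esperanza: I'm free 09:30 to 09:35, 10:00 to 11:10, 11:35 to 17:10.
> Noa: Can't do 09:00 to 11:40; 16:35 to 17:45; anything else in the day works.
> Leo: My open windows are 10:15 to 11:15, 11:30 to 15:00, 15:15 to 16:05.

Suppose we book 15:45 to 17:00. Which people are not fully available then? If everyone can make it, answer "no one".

Dana, Gita, Leo, Noa, Rosa

Gita free: 09:40-14:40, 14:50-16:30.
Dana free: 10:00-16:05, 17:05-18:00.
Rosa free: 11:20-16:25 (invert busy blocks within the working day).
Tomás free: 11:05-12:40, 12:45-17:30, 17:40-18:00 (invert busy blocks within the working day).
Esperanza free: 09:30-09:35, 10:00-11:10, 11:35-17:10.
Noa free: 11:40-16:35, 17:45-18:00 (invert busy blocks within the working day).
Leo free: 10:15-11:15, 11:30-15:00, 15:15-16:05.
Gita: not fully free for 15:45-17:00. Dana: not fully free for 15:45-17:00. Rosa: not fully free for 15:45-17:00. Tomás: free for 15:45-17:00. Esperanza: free for 15:45-17:00. Noa: not fully free for 15:45-17:00. Leo: not fully free for 15:45-17:00.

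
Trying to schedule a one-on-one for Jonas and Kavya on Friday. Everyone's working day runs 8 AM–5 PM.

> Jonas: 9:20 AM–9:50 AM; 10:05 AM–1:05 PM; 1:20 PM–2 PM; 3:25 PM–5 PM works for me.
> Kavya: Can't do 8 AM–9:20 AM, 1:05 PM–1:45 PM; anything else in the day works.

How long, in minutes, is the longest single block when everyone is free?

180

Jonas free: 09:20-09:50, 10:05-13:05, 13:20-14:00, 15:25-17:00.
Kavya free: 09:20-13:05, 13:45-17:00 (invert busy blocks within the working day).
Jonas ∩ Kavya: 09:20-09:50, 10:05-13:05, 13:45-14:00, 15:25-17:00.
The longest is 10:05-13:05 at 180 minutes.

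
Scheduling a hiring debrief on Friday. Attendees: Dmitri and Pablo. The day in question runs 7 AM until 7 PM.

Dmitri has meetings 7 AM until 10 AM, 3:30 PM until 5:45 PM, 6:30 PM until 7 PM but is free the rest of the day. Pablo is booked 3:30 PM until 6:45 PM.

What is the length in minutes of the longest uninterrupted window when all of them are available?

330

Dmitri free: 10:00-15:30, 17:45-18:30 (invert busy blocks within the working day).
Pablo free: 07:00-15:30, 18:45-19:00 (invert busy blocks within the working day).
Dmitri ∩ Pablo: 10:00-15:30.
So the common availability across everyone is 10:00-15:30.
The longest is 10:00-15:30 at 330 minutes.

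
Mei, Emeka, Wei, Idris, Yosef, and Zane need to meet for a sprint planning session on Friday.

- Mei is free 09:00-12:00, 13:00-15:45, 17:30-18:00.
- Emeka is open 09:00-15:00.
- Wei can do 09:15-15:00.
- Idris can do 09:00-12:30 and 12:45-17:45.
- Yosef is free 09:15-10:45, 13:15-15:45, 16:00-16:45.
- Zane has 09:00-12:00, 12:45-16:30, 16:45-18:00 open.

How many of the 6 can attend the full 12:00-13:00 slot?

2

Emeka and Wei can make the full 12:00-13:00 slot — that's 2.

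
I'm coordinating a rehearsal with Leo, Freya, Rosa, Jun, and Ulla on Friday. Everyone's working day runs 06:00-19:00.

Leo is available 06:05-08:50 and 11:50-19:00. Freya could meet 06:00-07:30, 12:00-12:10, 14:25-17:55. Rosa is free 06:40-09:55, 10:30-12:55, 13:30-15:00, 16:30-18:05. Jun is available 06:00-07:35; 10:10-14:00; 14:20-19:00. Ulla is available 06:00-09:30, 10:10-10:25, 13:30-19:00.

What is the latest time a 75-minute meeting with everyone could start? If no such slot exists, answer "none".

16:40

Leo ∩ Freya: 06:05-07:30, 12:00-12:10, 14:25-17:55.
Leo ∩ Freya ∩ Rosa: 06:40-07:30, 12:00-12:10, 14:25-15:00, 16:30-17:55.
Leo ∩ Freya ∩ Rosa ∩ Jun: 06:40-07:30, 12:00-12:10, 14:25-15:00, 16:30-17:55.
Leo ∩ Freya ∩ Rosa ∩ Jun ∩ Ulla: 06:40-07:30, 14:25-15:00, 16:30-17:55.
So the common availability across everyone is 06:40-07:30, 14:25-15:00, 16:30-17:55.
The last common window of at least 75 minutes is 16:30-17:55; a 75-minute meeting can start as late as 16:40 and still end by 17:55.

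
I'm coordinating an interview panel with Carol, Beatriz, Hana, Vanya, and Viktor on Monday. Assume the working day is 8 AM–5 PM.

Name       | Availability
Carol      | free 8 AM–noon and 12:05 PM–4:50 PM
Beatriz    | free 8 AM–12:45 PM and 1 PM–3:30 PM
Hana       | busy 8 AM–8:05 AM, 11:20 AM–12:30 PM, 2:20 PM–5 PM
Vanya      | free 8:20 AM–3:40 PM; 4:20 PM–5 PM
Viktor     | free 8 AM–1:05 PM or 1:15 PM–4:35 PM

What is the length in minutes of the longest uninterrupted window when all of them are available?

Carol free: 08:00-12:00, 12:05-16:50.
Beatriz free: 08:00-12:45, 13:00-15:30.
Hana free: 08:05-11:20, 12:30-14:20 (invert busy blocks within the working day).
Vanya free: 08:20-15:40, 16:20-17:00.
Viktor free: 08:00-13:05, 13:15-16:35.
Carol ∩ Beatriz: 08:00-12:00, 12:05-12:45, 13:00-15:30.
Carol ∩ Beatriz ∩ Hana: 08:05-11:20, 12:30-12:45, 13:00-14:20.
Carol ∩ Beatriz ∩ Hana ∩ Vanya: 08:20-11:20, 12:30-12:45, 13:00-14:20.
Carol ∩ Beatriz ∩ Hana ∩ Vanya ∩ Viktor: 08:20-11:20, 12:30-12:45, 13:00-13:05, 13:15-14:20.
The longest is 08:20-11:20 at 180 minutes.

180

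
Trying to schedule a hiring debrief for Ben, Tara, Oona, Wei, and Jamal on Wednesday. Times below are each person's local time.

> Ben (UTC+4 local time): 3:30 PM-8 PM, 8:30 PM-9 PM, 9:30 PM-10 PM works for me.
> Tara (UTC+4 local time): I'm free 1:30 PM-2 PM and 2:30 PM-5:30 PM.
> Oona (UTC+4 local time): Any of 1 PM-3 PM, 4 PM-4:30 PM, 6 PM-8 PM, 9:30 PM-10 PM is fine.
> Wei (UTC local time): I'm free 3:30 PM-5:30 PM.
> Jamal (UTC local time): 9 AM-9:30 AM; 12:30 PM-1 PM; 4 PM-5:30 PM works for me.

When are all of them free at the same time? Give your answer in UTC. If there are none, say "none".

Ben in UTC: 11:30-16:00, 16:30-17:00, 17:30-18:00 (subtract 4h to convert from UTC+4).
Tara in UTC: 09:30-10:00, 10:30-13:30 (subtract 4h to convert from UTC+4).
Oona in UTC: 09:00-11:00, 12:00-12:30, 14:00-16:00, 17:30-18:00 (subtract 4h to convert from UTC+4).
Wei in UTC: 15:30-17:30.
Jamal in UTC: 09:00-09:30, 12:30-13:00, 16:00-17:30.
Ben ∩ Tara: 11:30-13:30.
Ben ∩ Tara ∩ Oona: 12:00-12:30.
Ben ∩ Tara ∩ Oona ∩ Wei: ∅.
Ben ∩ Tara ∩ Oona ∩ Wei ∩ Jamal: ∅.
There is no time when everyone is free.

none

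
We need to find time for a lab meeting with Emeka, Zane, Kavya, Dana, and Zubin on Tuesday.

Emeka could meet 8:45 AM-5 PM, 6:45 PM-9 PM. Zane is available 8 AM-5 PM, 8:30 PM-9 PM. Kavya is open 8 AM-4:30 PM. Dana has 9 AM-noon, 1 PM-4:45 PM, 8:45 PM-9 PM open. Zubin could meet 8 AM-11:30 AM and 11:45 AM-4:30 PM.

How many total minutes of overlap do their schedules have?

Emeka ∩ Zane: 08:45-17:00, 20:30-21:00.
Emeka ∩ Zane ∩ Kavya: 08:45-16:30.
Emeka ∩ Zane ∩ Kavya ∩ Dana: 09:00-12:00, 13:00-16:30.
Emeka ∩ Zane ∩ Kavya ∩ Dana ∩ Zubin: 09:00-11:30, 11:45-12:00, 13:00-16:30.
So the common availability across everyone is 09:00-11:30, 11:45-12:00, 13:00-16:30.
Summing the common windows: 150 + 15 + 210 = 375 minutes.

375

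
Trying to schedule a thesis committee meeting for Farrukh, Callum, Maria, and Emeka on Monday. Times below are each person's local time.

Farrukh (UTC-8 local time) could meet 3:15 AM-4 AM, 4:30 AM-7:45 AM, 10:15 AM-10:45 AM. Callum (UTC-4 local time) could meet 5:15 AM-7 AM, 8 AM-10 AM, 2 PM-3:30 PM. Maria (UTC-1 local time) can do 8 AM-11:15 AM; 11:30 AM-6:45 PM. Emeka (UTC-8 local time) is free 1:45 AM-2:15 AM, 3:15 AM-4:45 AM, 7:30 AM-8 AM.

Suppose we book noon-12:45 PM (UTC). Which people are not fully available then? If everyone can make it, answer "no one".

Farrukh in UTC: 11:15-12:00, 12:30-15:45, 18:15-18:45 (add 8h to convert from UTC-8).
Callum in UTC: 09:15-11:00, 12:00-14:00, 18:00-19:30 (add 4h to convert from UTC-4).
Maria in UTC: 09:00-12:15, 12:30-19:45 (add 1h to convert from UTC-1).
Emeka in UTC: 09:45-10:15, 11:15-12:45, 15:30-16:00 (add 8h to convert from UTC-8).
Farrukh: not fully free for 12:00-12:45. Callum: free for 12:00-12:45. Maria: not fully free for 12:00-12:45. Emeka: free for 12:00-12:45.

Farrukh, Maria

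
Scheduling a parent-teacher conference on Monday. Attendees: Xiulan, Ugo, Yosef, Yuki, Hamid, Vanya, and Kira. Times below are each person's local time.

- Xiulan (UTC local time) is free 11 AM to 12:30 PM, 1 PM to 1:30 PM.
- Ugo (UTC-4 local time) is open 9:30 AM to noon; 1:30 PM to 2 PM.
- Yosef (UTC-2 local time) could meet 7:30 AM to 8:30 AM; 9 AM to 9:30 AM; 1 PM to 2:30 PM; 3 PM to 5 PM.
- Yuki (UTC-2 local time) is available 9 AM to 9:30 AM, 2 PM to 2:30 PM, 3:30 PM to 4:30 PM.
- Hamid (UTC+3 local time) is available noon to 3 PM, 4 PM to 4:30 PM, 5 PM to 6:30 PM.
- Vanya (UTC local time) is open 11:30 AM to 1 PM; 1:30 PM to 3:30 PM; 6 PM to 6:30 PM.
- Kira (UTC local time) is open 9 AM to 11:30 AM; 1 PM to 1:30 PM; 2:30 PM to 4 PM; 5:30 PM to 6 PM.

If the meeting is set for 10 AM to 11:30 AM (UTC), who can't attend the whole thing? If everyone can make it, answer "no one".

Ugo, Vanya, Xiulan, Yosef, Yuki

Xiulan in UTC: 11:00-12:30, 13:00-13:30.
Ugo in UTC: 13:30-16:00, 17:30-18:00 (add 4h to convert from UTC-4).
Yosef in UTC: 09:30-10:30, 11:00-11:30, 15:00-16:30, 17:00-19:00 (add 2h to convert from UTC-2).
Yuki in UTC: 11:00-11:30, 16:00-16:30, 17:30-18:30 (add 2h to convert from UTC-2).
Hamid in UTC: 09:00-12:00, 13:00-13:30, 14:00-15:30 (subtract 3h to convert from UTC+3).
Vanya in UTC: 11:30-13:00, 13:30-15:30, 18:00-18:30.
Kira in UTC: 09:00-11:30, 13:00-13:30, 14:30-16:00, 17:30-18:00.
Xiulan: not fully free for 10:00-11:30. Ugo: not fully free for 10:00-11:30. Yosef: not fully free for 10:00-11:30. Yuki: not fully free for 10:00-11:30. Hamid: free for 10:00-11:30. Vanya: not fully free for 10:00-11:30. Kira: free for 10:00-11:30.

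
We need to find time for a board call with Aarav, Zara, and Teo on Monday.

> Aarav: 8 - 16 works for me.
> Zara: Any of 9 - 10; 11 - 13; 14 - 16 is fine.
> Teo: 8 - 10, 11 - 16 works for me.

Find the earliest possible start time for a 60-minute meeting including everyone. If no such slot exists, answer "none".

Aarav ∩ Zara: 09:00-10:00, 11:00-13:00, 14:00-16:00.
Aarav ∩ Zara ∩ Teo: 09:00-10:00, 11:00-13:00, 14:00-16:00.
Those are the intersection windows.
The first common window of at least 60 minutes is 09:00-10:00, so the earliest start is 09:00.

09:00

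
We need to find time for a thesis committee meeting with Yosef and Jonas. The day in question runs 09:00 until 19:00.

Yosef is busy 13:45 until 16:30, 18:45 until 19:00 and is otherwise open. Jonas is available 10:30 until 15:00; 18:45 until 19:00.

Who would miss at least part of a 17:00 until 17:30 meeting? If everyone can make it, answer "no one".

Yosef free: 09:00-13:45, 16:30-18:45 (invert busy blocks within the working day).
Jonas free: 10:30-15:00, 18:45-19:00.
Yosef: free for 17:00-17:30. Jonas: not fully free for 17:00-17:30.

Jonas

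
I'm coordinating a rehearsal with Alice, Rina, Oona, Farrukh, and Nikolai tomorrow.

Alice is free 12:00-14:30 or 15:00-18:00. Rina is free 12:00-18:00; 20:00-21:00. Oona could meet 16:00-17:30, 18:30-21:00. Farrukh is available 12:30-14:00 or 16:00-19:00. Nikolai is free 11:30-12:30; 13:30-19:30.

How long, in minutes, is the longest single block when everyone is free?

Alice ∩ Rina: 12:00-14:30, 15:00-18:00.
Alice ∩ Rina ∩ Oona: 16:00-17:30.
Alice ∩ Rina ∩ Oona ∩ Farrukh: 16:00-17:30.
Alice ∩ Rina ∩ Oona ∩ Farrukh ∩ Nikolai: 16:00-17:30.
The longest is 16:00-17:30 at 90 minutes.

90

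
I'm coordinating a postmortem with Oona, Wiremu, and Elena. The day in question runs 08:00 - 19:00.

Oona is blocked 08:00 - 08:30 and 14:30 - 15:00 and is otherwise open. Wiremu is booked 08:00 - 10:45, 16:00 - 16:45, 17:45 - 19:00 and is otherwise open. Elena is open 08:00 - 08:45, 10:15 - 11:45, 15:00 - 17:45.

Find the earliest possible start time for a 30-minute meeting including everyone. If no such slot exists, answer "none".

10:45

Oona free: 08:30-14:30, 15:00-19:00 (invert busy blocks within the working day).
Wiremu free: 10:45-16:00, 16:45-17:45 (invert busy blocks within the working day).
Elena free: 08:00-08:45, 10:15-11:45, 15:00-17:45.
Oona ∩ Wiremu: 10:45-14:30, 15:00-16:00, 16:45-17:45.
Oona ∩ Wiremu ∩ Elena: 10:45-11:45, 15:00-16:00, 16:45-17:45.
The first common window of at least 30 minutes is 10:45-11:45, so the earliest start is 10:45.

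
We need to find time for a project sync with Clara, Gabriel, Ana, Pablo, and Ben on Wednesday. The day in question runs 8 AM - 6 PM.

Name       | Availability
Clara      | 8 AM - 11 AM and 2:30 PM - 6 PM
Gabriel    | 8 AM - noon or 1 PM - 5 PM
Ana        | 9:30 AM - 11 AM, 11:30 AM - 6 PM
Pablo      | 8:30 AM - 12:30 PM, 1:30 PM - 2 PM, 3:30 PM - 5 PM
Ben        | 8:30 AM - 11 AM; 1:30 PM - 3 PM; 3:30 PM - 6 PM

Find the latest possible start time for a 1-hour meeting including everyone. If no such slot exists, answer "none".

16:00

Clara ∩ Gabriel: 08:00-11:00, 14:30-17:00.
Clara ∩ Gabriel ∩ Ana: 09:30-11:00, 14:30-17:00.
Clara ∩ Gabriel ∩ Ana ∩ Pablo: 09:30-11:00, 15:30-17:00.
Clara ∩ Gabriel ∩ Ana ∩ Pablo ∩ Ben: 09:30-11:00, 15:30-17:00.
Those are the intersection windows.
The last common window of at least 60 minutes is 15:30-17:00; a 60-minute meeting can start as late as 16:00 and still end by 17:00.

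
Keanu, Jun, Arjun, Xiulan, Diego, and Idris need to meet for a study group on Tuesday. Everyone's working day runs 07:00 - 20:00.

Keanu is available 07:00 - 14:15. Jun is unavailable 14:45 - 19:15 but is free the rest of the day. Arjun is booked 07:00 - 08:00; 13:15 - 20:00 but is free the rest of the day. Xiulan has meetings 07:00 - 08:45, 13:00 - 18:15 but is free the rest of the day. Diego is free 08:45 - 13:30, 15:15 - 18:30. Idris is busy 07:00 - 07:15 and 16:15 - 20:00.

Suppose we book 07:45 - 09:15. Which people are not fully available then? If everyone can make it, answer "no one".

Keanu free: 07:00-14:15.
Jun free: 07:00-14:45, 19:15-20:00 (invert busy blocks within the working day).
Arjun free: 08:00-13:15 (invert busy blocks within the working day).
Xiulan free: 08:45-13:00, 18:15-20:00 (invert busy blocks within the working day).
Diego free: 08:45-13:30, 15:15-18:30.
Idris free: 07:15-16:15 (invert busy blocks within the working day).
Keanu: free for 07:45-09:15. Jun: free for 07:45-09:15. Arjun: not fully free for 07:45-09:15. Xiulan: not fully free for 07:45-09:15. Diego: not fully free for 07:45-09:15. Idris: free for 07:45-09:15.

Arjun, Diego, Xiulan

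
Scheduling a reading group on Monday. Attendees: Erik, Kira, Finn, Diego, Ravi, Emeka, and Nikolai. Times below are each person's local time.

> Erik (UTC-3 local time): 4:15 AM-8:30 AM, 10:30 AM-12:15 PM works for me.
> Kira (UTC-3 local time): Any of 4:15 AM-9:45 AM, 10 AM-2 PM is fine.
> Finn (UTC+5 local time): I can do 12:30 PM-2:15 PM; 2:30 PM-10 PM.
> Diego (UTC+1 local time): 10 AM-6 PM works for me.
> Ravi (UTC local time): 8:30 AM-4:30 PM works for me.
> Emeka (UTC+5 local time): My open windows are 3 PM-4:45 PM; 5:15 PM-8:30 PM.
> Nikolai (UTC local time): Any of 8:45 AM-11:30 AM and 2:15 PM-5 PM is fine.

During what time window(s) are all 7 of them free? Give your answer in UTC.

10:00-11:30, 14:15-15:15

Erik in UTC: 07:15-11:30, 13:30-15:15 (add 3h to convert from UTC-3).
Kira in UTC: 07:15-12:45, 13:00-17:00 (add 3h to convert from UTC-3).
Finn in UTC: 07:30-09:15, 09:30-17:00 (subtract 5h to convert from UTC+5).
Diego in UTC: 09:00-17:00 (subtract 1h to convert from UTC+1).
Ravi in UTC: 08:30-16:30.
Emeka in UTC: 10:00-11:45, 12:15-15:30 (subtract 5h to convert from UTC+5).
Nikolai in UTC: 08:45-11:30, 14:15-17:00.
Erik ∩ Kira: 07:15-11:30, 13:30-15:15.
Erik ∩ Kira ∩ Finn: 07:30-09:15, 09:30-11:30, 13:30-15:15.
Erik ∩ Kira ∩ Finn ∩ Diego: 09:00-09:15, 09:30-11:30, 13:30-15:15.
Erik ∩ Kira ∩ Finn ∩ Diego ∩ Ravi: 09:00-09:15, 09:30-11:30, 13:30-15:15.
Erik ∩ Kira ∩ Finn ∩ Diego ∩ Ravi ∩ Emeka: 10:00-11:30, 13:30-15:15.
Erik ∩ Kira ∩ Finn ∩ Diego ∩ Ravi ∩ Emeka ∩ Nikolai: 10:00-11:30, 14:15-15:15.
Those are the intersection windows.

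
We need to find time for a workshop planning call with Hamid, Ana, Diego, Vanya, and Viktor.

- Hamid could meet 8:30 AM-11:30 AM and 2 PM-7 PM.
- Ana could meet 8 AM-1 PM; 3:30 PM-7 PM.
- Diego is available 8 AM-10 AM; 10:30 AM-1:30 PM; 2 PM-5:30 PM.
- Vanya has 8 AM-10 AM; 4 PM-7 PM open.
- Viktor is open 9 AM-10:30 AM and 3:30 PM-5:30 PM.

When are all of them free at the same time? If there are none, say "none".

Hamid ∩ Ana: 08:30-11:30, 15:30-19:00.
Hamid ∩ Ana ∩ Diego: 08:30-10:00, 10:30-11:30, 15:30-17:30.
Hamid ∩ Ana ∩ Diego ∩ Vanya: 08:30-10:00, 16:00-17:30.
Hamid ∩ Ana ∩ Diego ∩ Vanya ∩ Viktor: 09:00-10:00, 16:00-17:30.

09:00-10:00, 16:00-17:30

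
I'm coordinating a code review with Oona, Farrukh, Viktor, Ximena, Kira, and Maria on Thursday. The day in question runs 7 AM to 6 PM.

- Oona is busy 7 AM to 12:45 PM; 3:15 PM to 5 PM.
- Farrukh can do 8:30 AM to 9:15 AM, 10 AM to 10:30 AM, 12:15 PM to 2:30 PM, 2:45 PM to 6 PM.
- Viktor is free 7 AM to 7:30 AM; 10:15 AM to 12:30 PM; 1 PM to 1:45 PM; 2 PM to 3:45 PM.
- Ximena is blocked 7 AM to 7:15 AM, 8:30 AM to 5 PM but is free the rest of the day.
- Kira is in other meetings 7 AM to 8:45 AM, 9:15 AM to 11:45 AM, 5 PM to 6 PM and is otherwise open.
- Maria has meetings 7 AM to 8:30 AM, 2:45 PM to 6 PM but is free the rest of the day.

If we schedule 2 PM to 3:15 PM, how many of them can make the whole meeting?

Oona free: 12:45-15:15, 17:00-18:00 (invert busy blocks within the working day).
Farrukh free: 08:30-09:15, 10:00-10:30, 12:15-14:30, 14:45-18:00.
Viktor free: 07:00-07:30, 10:15-12:30, 13:00-13:45, 14:00-15:45.
Ximena free: 07:15-08:30, 17:00-18:00 (invert busy blocks within the working day).
Kira free: 08:45-09:15, 11:45-17:00 (invert busy blocks within the working day).
Maria free: 08:30-14:45 (invert busy blocks within the working day).
Oona, Viktor, and Kira can make the full 14:00-15:15 slot — that's 3.

3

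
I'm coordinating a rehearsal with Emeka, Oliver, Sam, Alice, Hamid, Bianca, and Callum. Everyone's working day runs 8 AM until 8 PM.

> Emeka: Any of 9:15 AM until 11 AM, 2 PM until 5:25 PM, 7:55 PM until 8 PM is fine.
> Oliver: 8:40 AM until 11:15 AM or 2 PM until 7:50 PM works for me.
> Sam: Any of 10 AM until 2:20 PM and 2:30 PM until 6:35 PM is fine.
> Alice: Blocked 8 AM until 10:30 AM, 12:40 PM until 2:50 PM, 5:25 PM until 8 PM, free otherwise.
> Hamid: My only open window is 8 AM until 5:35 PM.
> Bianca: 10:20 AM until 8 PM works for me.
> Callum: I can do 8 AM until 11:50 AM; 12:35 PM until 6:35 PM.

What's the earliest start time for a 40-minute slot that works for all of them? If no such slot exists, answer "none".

14:50

Emeka free: 09:15-11:00, 14:00-17:25, 19:55-20:00.
Oliver free: 08:40-11:15, 14:00-19:50.
Sam free: 10:00-14:20, 14:30-18:35.
Alice free: 10:30-12:40, 14:50-17:25 (invert busy blocks within the working day).
Hamid free: 08:00-17:35.
Bianca free: 10:20-20:00.
Callum free: 08:00-11:50, 12:35-18:35.
Emeka ∩ Oliver: 09:15-11:00, 14:00-17:25.
Emeka ∩ Oliver ∩ Sam: 10:00-11:00, 14:00-14:20, 14:30-17:25.
Emeka ∩ Oliver ∩ Sam ∩ Alice: 10:30-11:00, 14:50-17:25.
Emeka ∩ Oliver ∩ Sam ∩ Alice ∩ Hamid: 10:30-11:00, 14:50-17:25.
Emeka ∩ Oliver ∩ Sam ∩ Alice ∩ Hamid ∩ Bianca: 10:30-11:00, 14:50-17:25.
Emeka ∩ Oliver ∩ Sam ∩ Alice ∩ Hamid ∩ Bianca ∩ Callum: 10:30-11:00, 14:50-17:25.
The first common window of at least 40 minutes is 14:50-17:25, so the earliest start is 14:50.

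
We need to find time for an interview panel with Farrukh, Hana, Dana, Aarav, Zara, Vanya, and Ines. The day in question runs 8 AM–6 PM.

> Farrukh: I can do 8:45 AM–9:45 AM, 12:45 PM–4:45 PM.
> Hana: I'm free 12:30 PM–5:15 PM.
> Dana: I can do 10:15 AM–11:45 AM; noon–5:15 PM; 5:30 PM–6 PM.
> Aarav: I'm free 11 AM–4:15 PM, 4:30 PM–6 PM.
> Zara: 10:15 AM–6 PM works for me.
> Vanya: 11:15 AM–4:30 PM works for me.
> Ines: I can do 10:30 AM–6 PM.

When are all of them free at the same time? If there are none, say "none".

Farrukh ∩ Hana: 12:45-16:45.
Farrukh ∩ Hana ∩ Dana: 12:45-16:45.
Farrukh ∩ Hana ∩ Dana ∩ Aarav: 12:45-16:15, 16:30-16:45.
Farrukh ∩ Hana ∩ Dana ∩ Aarav ∩ Zara: 12:45-16:15, 16:30-16:45.
Farrukh ∩ Hana ∩ Dana ∩ Aarav ∩ Zara ∩ Vanya: 12:45-16:15.
Farrukh ∩ Hana ∩ Dana ∩ Aarav ∩ Zara ∩ Vanya ∩ Ines: 12:45-16:15.
So the common availability across everyone is 12:45-16:15.

12:45-16:15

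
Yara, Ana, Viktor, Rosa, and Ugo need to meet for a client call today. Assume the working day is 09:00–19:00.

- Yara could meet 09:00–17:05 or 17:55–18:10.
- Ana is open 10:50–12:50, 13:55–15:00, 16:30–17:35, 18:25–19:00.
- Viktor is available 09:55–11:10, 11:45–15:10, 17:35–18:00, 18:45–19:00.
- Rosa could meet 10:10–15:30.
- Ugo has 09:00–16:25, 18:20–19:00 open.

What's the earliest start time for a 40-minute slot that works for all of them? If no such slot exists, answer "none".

11:45

Yara ∩ Ana: 10:50-12:50, 13:55-15:00, 16:30-17:05.
Yara ∩ Ana ∩ Viktor: 10:50-11:10, 11:45-12:50, 13:55-15:00.
Yara ∩ Ana ∩ Viktor ∩ Rosa: 10:50-11:10, 11:45-12:50, 13:55-15:00.
Yara ∩ Ana ∩ Viktor ∩ Rosa ∩ Ugo: 10:50-11:10, 11:45-12:50, 13:55-15:00.
Those are the intersection windows.
The first common window of at least 40 minutes is 11:45-12:50, so the earliest start is 11:45.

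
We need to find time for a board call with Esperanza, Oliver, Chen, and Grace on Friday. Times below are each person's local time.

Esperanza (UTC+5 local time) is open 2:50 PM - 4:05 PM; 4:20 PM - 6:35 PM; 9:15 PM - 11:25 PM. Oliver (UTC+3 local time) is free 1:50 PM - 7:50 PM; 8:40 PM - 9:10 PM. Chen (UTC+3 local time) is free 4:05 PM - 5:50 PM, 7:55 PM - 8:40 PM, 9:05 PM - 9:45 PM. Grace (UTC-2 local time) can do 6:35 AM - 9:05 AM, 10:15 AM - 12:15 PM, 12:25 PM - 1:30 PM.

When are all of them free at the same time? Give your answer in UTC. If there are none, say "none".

Esperanza in UTC: 09:50-11:05, 11:20-13:35, 16:15-18:25 (subtract 5h to convert from UTC+5).
Oliver in UTC: 10:50-16:50, 17:40-18:10 (subtract 3h to convert from UTC+3).
Chen in UTC: 13:05-14:50, 16:55-17:40, 18:05-18:45 (subtract 3h to convert from UTC+3).
Grace in UTC: 08:35-11:05, 12:15-14:15, 14:25-15:30 (add 2h to convert from UTC-2).
Esperanza ∩ Oliver: 10:50-11:05, 11:20-13:35, 16:15-16:50, 17:40-18:10.
Esperanza ∩ Oliver ∩ Chen: 13:05-13:35, 18:05-18:10.
Esperanza ∩ Oliver ∩ Chen ∩ Grace: 13:05-13:35.
Those are the intersection windows.

13:05-13:35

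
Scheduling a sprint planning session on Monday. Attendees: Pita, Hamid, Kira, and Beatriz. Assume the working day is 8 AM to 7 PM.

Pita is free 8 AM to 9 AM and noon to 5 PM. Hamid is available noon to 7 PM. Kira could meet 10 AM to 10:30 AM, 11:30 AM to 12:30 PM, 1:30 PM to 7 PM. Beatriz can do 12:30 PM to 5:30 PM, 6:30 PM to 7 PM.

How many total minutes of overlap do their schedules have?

Pita ∩ Hamid: 12:00-17:00.
Pita ∩ Hamid ∩ Kira: 12:00-12:30, 13:30-17:00.
Pita ∩ Hamid ∩ Kira ∩ Beatriz: 13:30-17:00.
That's a single block of 210 minutes.

210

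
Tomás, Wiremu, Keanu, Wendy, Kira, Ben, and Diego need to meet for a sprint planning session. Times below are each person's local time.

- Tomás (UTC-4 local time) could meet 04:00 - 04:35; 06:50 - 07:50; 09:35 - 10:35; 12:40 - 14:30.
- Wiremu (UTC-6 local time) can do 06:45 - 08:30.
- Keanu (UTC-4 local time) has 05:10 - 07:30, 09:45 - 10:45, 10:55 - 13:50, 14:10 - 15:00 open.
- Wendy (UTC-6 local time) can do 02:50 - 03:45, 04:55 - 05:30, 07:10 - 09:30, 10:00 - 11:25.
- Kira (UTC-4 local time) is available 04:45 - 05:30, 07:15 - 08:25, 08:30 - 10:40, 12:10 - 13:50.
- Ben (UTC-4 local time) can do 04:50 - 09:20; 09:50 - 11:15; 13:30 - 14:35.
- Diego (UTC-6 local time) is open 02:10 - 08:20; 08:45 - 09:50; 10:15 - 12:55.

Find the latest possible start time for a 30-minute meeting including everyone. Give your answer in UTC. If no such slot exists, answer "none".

Tomás in UTC: 08:00-08:35, 10:50-11:50, 13:35-14:35, 16:40-18:30 (add 4h to convert from UTC-4).
Wiremu in UTC: 12:45-14:30 (add 6h to convert from UTC-6).
Keanu in UTC: 09:10-11:30, 13:45-14:45, 14:55-17:50, 18:10-19:00 (add 4h to convert from UTC-4).
Wendy in UTC: 08:50-09:45, 10:55-11:30, 13:10-15:30, 16:00-17:25 (add 6h to convert from UTC-6).
Kira in UTC: 08:45-09:30, 11:15-12:25, 12:30-14:40, 16:10-17:50 (add 4h to convert from UTC-4).
Ben in UTC: 08:50-13:20, 13:50-15:15, 17:30-18:35 (add 4h to convert from UTC-4).
Diego in UTC: 08:10-14:20, 14:45-15:50, 16:15-18:55 (add 6h to convert from UTC-6).
Tomás ∩ Wiremu: 13:35-14:30.
Tomás ∩ Wiremu ∩ Keanu: 13:45-14:30.
Tomás ∩ Wiremu ∩ Keanu ∩ Wendy: 13:45-14:30.
Tomás ∩ Wiremu ∩ Keanu ∩ Wendy ∩ Kira: 13:45-14:30.
Tomás ∩ Wiremu ∩ Keanu ∩ Wendy ∩ Kira ∩ Ben: 13:50-14:30.
Tomás ∩ Wiremu ∩ Keanu ∩ Wendy ∩ Kira ∩ Ben ∩ Diego: 13:50-14:20.
Those are the intersection windows.
The last common window of at least 30 minutes is 13:50-14:20; a 30-minute meeting can start as late as 13:50 and still end by 14:20.

13:50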